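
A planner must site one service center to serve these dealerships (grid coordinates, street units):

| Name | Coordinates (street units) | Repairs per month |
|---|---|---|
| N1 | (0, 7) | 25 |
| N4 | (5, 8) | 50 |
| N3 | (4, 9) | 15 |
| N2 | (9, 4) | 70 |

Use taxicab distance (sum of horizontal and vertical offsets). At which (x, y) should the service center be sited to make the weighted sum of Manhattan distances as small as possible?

(5, 7)

Manhattan distance separates: Σwᵢ(|x−xᵢ|+|y−yᵢ|) = Σwᵢ|x−xᵢ| + Σwᵢ|y−yᵢ|, so x and y are optimised independently as 1-D weighted medians.
Total weight W = 160; half = 80.
x-coordinate, sorted with cumulative weight:
  x=0 (N1, w=25) cum 25
  x=4 (N3, w=15) cum 40
  x=5 (N4, w=50) cum 90  ← median
  x=9 (N2, w=70) cum 160
⇒ x* = 5
y-coordinate, sorted with cumulative weight:
  y=4 (N2, w=70) cum 70
  y=7 (N1, w=25) cum 95  ← median
  y=8 (N4, w=50) cum 145
  y=9 (N3, w=15) cum 160
⇒ y* = 7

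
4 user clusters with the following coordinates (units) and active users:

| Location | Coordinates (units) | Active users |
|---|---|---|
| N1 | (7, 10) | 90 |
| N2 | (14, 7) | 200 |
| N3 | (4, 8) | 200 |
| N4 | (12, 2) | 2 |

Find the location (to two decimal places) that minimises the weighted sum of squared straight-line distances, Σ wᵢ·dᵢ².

The minimiser of Σwᵢ‖p−pᵢ‖² is the weighted centroid p* = (Σwᵢpᵢ)/(Σwᵢ).
Σwᵢ = 492.
Σwᵢxᵢ = 90·7 + 200·14 + 200·4 + 2·12 = 4254.
Σwᵢyᵢ = 90·10 + 200·7 + 200·8 + 2·2 = 3904.
x* = 4254/492 = 8.65, y* = 3904/492 = 7.93.

(8.65, 7.93)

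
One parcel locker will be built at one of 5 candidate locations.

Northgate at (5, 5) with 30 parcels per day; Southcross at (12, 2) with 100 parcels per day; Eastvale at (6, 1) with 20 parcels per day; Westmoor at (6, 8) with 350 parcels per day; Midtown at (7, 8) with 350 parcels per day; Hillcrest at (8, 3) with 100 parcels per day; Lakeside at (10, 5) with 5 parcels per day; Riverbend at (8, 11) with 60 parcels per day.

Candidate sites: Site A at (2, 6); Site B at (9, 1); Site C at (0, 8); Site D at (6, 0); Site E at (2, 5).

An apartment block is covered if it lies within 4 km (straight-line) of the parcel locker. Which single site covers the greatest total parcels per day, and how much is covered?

Coverage radius r = 4 km; a point is covered iff (Δx)²+(Δy)² ≤ 4² = 16.
  Site A (2, 6): covers {Northgate} → 30
  Site B (9, 1): covers {Southcross, Eastvale, Hillcrest} → 220
  Site C (0, 8): covers {none} → 0
  Site D (6, 0): covers {Eastvale, Hillcrest} → 120
  Site E (2, 5): covers {Northgate} → 30
Maximum coverage at Site B: 220 parcels per day.

Site B, covering 220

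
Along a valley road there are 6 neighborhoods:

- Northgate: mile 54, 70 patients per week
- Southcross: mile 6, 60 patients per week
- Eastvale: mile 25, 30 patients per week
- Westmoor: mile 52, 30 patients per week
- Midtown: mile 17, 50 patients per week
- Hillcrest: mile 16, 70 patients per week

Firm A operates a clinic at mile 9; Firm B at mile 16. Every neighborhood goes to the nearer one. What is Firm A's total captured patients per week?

The indifferent point is the midpoint (9+16)/2 = 12.5; neighborhoods left of it (closer to Firm A at 9) go to Firm A, those right go to Firm B.
  Southcross at 6 (w=60) → Firm A
  Hillcrest at 16 (w=70) → Firm B
  Midtown at 17 (w=50) → Firm B
  Eastvale at 25 (w=30) → Firm B
  Westmoor at 52 (w=30) → Firm B
  Northgate at 54 (w=70) → Firm B
Firm A captures 60; Firm B captures 250.

60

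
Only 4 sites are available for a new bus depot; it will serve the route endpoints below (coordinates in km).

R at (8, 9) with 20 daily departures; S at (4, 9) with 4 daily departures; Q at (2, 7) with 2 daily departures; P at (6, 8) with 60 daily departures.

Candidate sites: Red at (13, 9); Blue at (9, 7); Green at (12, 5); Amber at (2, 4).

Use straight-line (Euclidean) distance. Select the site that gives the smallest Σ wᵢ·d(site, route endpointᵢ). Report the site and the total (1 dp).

Total weighted distance at each candidate:
  Red (13, 9): total = 582.6
  Blue (9, 7): total = 270.0
  Green (12, 5): total = 571.8
  Amber (2, 4): total = 523.2
Minimum is at Blue with total 270.0 km.

Blue, total 270.0 km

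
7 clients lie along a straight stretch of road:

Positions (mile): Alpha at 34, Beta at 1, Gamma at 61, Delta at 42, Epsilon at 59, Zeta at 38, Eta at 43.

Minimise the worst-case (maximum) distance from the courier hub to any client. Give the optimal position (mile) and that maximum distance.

location 31, max distance 30

The 1-center on a line is the midpoint of the two extreme points: leftmost at 1, rightmost at 61.
Optimal location = (1 + 61)/2 = 31; maximum distance = (61 − 1)/2 = 30.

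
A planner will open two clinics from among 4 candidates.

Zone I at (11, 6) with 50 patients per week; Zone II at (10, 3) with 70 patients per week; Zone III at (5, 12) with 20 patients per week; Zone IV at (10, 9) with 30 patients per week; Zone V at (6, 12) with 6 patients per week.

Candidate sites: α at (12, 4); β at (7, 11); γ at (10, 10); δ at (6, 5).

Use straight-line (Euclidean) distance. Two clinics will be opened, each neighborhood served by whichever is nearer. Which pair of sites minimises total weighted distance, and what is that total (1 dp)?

Evaluate every pair (each demand assigned to the nearer of the two):
  {α, β}: total = 429.7
  {α, γ}: total = 432.9
  {α, δ}: total = 613.3
  {γ, δ}: total = 683.7
  {β, δ}: total = 729.4
  {β, γ}: total = 779.4
Best pair: {α, β} with total 429.7.

{α, β}, total 429.7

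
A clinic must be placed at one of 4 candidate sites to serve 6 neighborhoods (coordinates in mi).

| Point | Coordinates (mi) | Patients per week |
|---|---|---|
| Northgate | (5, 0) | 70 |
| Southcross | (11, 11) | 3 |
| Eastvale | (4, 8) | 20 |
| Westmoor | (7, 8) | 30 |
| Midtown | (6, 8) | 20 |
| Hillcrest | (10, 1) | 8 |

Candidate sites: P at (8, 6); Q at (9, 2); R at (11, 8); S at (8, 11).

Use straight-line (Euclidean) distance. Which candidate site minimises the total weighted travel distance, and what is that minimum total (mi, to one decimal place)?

P, total 743.2 mi

Total weighted distance at each candidate:
  P (8, 6): total = 743.2
  Q (9, 2): total = 832.1
  R (11, 8): total = 1125.6
  S (8, 11): total = 1155.7
Minimum is at P with total 743.2 mi.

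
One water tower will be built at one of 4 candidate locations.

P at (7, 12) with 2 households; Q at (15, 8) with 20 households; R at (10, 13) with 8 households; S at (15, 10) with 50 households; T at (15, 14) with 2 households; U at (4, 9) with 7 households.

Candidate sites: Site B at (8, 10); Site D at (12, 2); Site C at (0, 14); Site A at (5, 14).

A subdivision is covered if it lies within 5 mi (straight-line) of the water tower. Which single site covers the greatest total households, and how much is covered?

Coverage radius r = 5 mi; a point is covered iff (Δx)²+(Δy)² ≤ 5² = 25.
  Site B (8, 10): covers {P, R, U} → 17
  Site D (12, 2): covers {none} → 0
  Site C (0, 14): covers {none} → 0
  Site A (5, 14): covers {P} → 2
Maximum coverage at Site B: 17 households.

Site B, covering 17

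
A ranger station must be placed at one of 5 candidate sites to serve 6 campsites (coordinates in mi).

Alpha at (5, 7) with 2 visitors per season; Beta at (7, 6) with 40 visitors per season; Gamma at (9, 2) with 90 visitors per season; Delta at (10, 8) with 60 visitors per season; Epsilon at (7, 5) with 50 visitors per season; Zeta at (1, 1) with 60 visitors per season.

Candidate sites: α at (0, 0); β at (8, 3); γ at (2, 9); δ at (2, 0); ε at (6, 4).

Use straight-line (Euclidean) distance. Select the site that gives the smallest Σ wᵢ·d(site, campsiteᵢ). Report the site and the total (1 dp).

β, total 1135.5 mi

Total weighted distance at each candidate:
  α (0, 0): total = 2499.1
  β (8, 3): total = 1135.5
  γ (2, 9): total = 2419.0
  δ (2, 0): total = 2100.1
  ε (6, 4): total = 1180.2
Minimum is at β with total 1135.5 mi.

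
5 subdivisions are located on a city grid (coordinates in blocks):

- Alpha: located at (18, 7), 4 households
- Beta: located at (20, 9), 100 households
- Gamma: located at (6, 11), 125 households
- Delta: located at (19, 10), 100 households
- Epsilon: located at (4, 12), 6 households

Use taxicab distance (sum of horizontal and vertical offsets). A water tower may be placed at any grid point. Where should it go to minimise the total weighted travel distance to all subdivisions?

(19, 10)

Manhattan distance separates: Σwᵢ(|x−xᵢ|+|y−yᵢ|) = Σwᵢ|x−xᵢ| + Σwᵢ|y−yᵢ|, so x and y are optimised independently as 1-D weighted medians.
Total weight W = 335; half = 167.5.
x-coordinate, sorted with cumulative weight:
  x=4 (Epsilon, w=6) cum 6
  x=6 (Gamma, w=125) cum 131
  x=18 (Alpha, w=4) cum 135
  x=19 (Delta, w=100) cum 235  ← median
  x=20 (Beta, w=100) cum 335
⇒ x* = 19
y-coordinate, sorted with cumulative weight:
  y=7 (Alpha, w=4) cum 4
  y=9 (Beta, w=100) cum 104
  y=10 (Delta, w=100) cum 204  ← median
  y=11 (Gamma, w=125) cum 329
  y=12 (Epsilon, w=6) cum 335
⇒ y* = 10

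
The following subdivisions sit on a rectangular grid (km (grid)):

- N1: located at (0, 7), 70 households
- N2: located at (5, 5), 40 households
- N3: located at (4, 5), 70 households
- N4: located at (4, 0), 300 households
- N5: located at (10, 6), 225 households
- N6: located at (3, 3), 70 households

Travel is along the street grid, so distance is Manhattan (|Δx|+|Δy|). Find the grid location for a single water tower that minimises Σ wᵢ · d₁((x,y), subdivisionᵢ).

(4, 5)

Manhattan distance separates: Σwᵢ(|x−xᵢ|+|y−yᵢ|) = Σwᵢ|x−xᵢ| + Σwᵢ|y−yᵢ|, so x and y are optimised independently as 1-D weighted medians.
Total weight W = 775; half = 387.5.
x-coordinate, sorted with cumulative weight:
  x=0 (N1, w=70) cum 70
  x=3 (N6, w=70) cum 140
  x=4 (N3, w=70) cum 210
  x=4 (N4, w=300) cum 510  ← median
  x=5 (N2, w=40) cum 550
  x=10 (N5, w=225) cum 775
⇒ x* = 4
y-coordinate, sorted with cumulative weight:
  y=0 (N4, w=300) cum 300
  y=3 (N6, w=70) cum 370
  y=5 (N2, w=40) cum 410  ← median
  y=5 (N3, w=70) cum 480
  y=6 (N5, w=225) cum 705
  y=7 (N1, w=70) cum 775
⇒ y* = 5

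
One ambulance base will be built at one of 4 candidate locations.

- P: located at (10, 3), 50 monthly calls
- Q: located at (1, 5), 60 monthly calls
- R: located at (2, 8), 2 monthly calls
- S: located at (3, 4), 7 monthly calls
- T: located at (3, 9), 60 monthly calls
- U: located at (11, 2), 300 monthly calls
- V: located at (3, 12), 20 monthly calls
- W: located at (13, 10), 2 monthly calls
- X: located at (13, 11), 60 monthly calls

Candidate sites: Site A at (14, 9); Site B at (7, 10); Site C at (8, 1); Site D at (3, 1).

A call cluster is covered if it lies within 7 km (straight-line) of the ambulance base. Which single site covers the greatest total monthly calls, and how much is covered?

Site C, covering 357

Coverage radius r = 7 km; a point is covered iff (Δx)²+(Δy)² ≤ 7² = 49.
  Site A (14, 9): covers {W, X} → 62
  Site B (7, 10): covers {R, T, V, W, X} → 144
  Site C (8, 1): covers {P, S, U} → 357
  Site D (3, 1): covers {Q, S} → 67
Maximum coverage at Site C: 357 monthly calls.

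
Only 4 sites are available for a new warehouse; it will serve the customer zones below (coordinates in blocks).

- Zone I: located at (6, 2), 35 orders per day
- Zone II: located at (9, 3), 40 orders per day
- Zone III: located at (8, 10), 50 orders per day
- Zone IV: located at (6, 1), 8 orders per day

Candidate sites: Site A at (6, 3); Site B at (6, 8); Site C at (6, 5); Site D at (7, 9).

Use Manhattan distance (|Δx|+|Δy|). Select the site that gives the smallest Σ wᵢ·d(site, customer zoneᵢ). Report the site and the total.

Total weighted distance at each candidate:
  Site A (6, 3): total = 621
  Site B (6, 8): total = 786
  Site C (6, 5): total = 687
  Site D (7, 9): total = 772
Minimum is at Site A with total 621 blocks.

Site A, total 621 blocks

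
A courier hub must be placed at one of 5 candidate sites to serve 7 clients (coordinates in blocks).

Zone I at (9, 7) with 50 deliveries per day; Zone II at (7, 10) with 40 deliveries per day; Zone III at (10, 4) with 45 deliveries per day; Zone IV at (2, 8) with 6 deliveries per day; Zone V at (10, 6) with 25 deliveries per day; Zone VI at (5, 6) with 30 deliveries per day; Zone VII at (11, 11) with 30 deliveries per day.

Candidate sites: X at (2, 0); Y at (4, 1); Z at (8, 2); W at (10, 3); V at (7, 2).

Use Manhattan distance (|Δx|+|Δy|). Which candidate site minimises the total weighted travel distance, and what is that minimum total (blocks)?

Total weighted distance at each candidate:
  X (2, 0): total = 3108
  Y (4, 1): total = 2454
  Z (8, 2): total = 1632
  W (10, 3): total = 1358
  V (7, 2): total = 1706
Minimum is at W with total 1358 blocks.

W, total 1358 blocks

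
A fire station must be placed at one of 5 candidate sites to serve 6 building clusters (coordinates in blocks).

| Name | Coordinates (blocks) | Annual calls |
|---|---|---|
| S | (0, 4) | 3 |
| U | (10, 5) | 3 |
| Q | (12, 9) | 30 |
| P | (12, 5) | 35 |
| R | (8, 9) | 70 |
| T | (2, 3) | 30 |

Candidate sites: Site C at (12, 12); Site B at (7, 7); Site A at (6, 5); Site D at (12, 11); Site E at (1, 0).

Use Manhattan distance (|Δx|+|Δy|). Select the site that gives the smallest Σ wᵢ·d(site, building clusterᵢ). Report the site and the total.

Total weighted distance at each candidate:
  Site C (12, 12): total = 1482
  Site B (7, 7): total = 980
  Site A (6, 5): total = 1143
  Site D (12, 11): total = 1311
  Site E (1, 0): total = 2457
Minimum is at Site B with total 980 blocks.

Site B, total 980 blocks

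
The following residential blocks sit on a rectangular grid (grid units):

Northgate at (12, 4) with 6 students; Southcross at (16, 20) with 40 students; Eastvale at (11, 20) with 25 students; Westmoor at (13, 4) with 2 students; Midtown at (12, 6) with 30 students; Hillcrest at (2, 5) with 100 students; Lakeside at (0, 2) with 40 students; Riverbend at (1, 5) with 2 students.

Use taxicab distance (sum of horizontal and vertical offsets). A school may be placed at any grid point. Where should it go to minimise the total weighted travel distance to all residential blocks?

Manhattan distance separates: Σwᵢ(|x−xᵢ|+|y−yᵢ|) = Σwᵢ|x−xᵢ| + Σwᵢ|y−yᵢ|, so x and y are optimised independently as 1-D weighted medians.
Total weight W = 245; half = 122.5.
x-coordinate, sorted with cumulative weight:
  x=0 (Lakeside, w=40) cum 40
  x=1 (Riverbend, w=2) cum 42
  x=2 (Hillcrest, w=100) cum 142  ← median
  x=11 (Eastvale, w=25) cum 167
  x=12 (Northgate, w=6) cum 173
  x=12 (Midtown, w=30) cum 203
  x=13 (Westmoor, w=2) cum 205
  x=16 (Southcross, w=40) cum 245
⇒ x* = 2
y-coordinate, sorted with cumulative weight:
  y=2 (Lakeside, w=40) cum 40
  y=4 (Northgate, w=6) cum 46
  y=4 (Westmoor, w=2) cum 48
  y=5 (Hillcrest, w=100) cum 148  ← median
  y=5 (Riverbend, w=2) cum 150
  y=6 (Midtown, w=30) cum 180
  y=20 (Southcross, w=40) cum 220
  y=20 (Eastvale, w=25) cum 245
⇒ y* = 5

(2, 5)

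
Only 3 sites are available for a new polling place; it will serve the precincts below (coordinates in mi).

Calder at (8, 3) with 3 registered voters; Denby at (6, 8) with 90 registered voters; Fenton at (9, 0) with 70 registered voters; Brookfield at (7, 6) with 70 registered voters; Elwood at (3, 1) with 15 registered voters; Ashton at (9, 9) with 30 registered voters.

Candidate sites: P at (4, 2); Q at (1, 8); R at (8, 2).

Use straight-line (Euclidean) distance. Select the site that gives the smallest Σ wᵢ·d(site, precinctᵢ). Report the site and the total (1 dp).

Total weighted distance at each candidate:
  P (4, 2): total = 1587.8
  Q (1, 8): total = 2061.6
  R (8, 2): total = 1306.0
Minimum is at R with total 1306.0 mi.

R, total 1306.0 mi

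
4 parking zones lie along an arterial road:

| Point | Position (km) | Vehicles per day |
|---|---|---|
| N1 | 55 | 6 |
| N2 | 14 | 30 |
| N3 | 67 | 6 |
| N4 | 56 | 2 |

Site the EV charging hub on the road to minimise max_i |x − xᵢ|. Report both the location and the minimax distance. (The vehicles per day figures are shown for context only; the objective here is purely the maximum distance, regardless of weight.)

location 40.5, max distance 26.5

The 1-center on a line is the midpoint of the two extreme points: leftmost at 14, rightmost at 67.
Optimal location = (14 + 67)/2 = 40.5; maximum distance = (67 − 14)/2 = 26.5.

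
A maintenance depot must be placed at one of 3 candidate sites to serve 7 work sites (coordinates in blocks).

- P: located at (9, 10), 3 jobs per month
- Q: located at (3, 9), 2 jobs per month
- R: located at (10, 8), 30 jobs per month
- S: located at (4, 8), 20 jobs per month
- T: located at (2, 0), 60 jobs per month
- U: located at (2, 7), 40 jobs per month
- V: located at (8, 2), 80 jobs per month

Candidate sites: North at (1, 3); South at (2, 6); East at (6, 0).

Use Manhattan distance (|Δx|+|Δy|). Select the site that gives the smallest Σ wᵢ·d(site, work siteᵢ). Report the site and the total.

Total weighted distance at each candidate:
  North (1, 3): total = 1721
  South (2, 6): total = 1621
  East (6, 0): total = 1623
Minimum is at South with total 1621 blocks.

South, total 1621 blocks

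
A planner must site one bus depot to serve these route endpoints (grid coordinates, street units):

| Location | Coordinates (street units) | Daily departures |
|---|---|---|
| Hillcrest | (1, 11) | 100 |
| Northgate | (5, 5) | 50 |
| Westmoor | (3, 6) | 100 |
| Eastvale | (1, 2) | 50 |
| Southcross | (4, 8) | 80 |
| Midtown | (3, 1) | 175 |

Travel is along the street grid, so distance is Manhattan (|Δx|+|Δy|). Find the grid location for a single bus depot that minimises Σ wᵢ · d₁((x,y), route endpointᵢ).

Manhattan distance separates: Σwᵢ(|x−xᵢ|+|y−yᵢ|) = Σwᵢ|x−xᵢ| + Σwᵢ|y−yᵢ|, so x and y are optimised independently as 1-D weighted medians.
Total weight W = 555; half = 277.5.
x-coordinate, sorted with cumulative weight:
  x=1 (Hillcrest, w=100) cum 100
  x=1 (Eastvale, w=50) cum 150
  x=3 (Westmoor, w=100) cum 250
  x=3 (Midtown, w=175) cum 425  ← median
  x=4 (Southcross, w=80) cum 505
  x=5 (Northgate, w=50) cum 555
⇒ x* = 3
y-coordinate, sorted with cumulative weight:
  y=1 (Midtown, w=175) cum 175
  y=2 (Eastvale, w=50) cum 225
  y=5 (Northgate, w=50) cum 275
  y=6 (Westmoor, w=100) cum 375  ← median
  y=8 (Southcross, w=80) cum 455
  y=11 (Hillcrest, w=100) cum 555
⇒ y* = 6

(3, 6)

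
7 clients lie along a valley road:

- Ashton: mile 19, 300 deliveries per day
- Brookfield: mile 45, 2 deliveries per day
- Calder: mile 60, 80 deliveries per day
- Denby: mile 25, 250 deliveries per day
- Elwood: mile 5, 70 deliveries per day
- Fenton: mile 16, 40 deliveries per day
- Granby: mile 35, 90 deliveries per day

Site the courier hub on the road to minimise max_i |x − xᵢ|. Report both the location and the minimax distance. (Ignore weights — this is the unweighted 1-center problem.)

location 32.5, max distance 27.5

The 1-center on a line is the midpoint of the two extreme points: leftmost at 5, rightmost at 60.
Optimal location = (5 + 60)/2 = 32.5; maximum distance = (60 − 5)/2 = 27.5.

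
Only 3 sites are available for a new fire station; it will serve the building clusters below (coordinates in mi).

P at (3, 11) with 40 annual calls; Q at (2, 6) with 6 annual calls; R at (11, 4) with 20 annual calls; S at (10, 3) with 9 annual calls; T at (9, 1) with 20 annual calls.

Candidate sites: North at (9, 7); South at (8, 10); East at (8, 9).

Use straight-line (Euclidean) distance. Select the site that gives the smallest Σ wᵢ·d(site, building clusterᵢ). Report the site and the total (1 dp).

North, total 560.1 mi

Total weighted distance at each candidate:
  North (9, 7): total = 560.1
  South (8, 10): total = 628.0
  East (8, 9): total = 590.4
Minimum is at North with total 560.1 mi.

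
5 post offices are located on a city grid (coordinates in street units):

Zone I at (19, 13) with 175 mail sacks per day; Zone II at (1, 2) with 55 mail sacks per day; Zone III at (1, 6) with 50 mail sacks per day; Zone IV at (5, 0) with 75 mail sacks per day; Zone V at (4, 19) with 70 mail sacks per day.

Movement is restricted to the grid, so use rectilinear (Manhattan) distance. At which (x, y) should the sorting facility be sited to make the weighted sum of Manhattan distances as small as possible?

Manhattan distance separates: Σwᵢ(|x−xᵢ|+|y−yᵢ|) = Σwᵢ|x−xᵢ| + Σwᵢ|y−yᵢ|, so x and y are optimised independently as 1-D weighted medians.
Total weight W = 425; half = 212.5.
x-coordinate, sorted with cumulative weight:
  x=1 (Zone II, w=55) cum 55
  x=1 (Zone III, w=50) cum 105
  x=4 (Zone V, w=70) cum 175
  x=5 (Zone IV, w=75) cum 250  ← median
  x=19 (Zone I, w=175) cum 425
⇒ x* = 5
y-coordinate, sorted with cumulative weight:
  y=0 (Zone IV, w=75) cum 75
  y=2 (Zone II, w=55) cum 130
  y=6 (Zone III, w=50) cum 180
  y=13 (Zone I, w=175) cum 355  ← median
  y=19 (Zone V, w=70) cum 425
⇒ y* = 13

(5, 13)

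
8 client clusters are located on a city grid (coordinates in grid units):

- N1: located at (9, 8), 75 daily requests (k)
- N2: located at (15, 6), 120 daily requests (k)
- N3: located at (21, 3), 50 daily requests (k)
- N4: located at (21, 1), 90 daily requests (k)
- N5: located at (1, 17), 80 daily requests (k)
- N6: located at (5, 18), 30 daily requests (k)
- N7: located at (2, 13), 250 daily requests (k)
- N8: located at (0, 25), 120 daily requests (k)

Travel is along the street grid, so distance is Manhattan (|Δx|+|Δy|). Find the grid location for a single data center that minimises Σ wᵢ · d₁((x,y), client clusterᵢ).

Manhattan distance separates: Σwᵢ(|x−xᵢ|+|y−yᵢ|) = Σwᵢ|x−xᵢ| + Σwᵢ|y−yᵢ|, so x and y are optimised independently as 1-D weighted medians.
Total weight W = 815; half = 407.5.
x-coordinate, sorted with cumulative weight:
  x=0 (N8, w=120) cum 120
  x=1 (N5, w=80) cum 200
  x=2 (N7, w=250) cum 450  ← median
  x=5 (N6, w=30) cum 480
  x=9 (N1, w=75) cum 555
  x=15 (N2, w=120) cum 675
  x=21 (N3, w=50) cum 725
  x=21 (N4, w=90) cum 815
⇒ x* = 2
y-coordinate, sorted with cumulative weight:
  y=1 (N4, w=90) cum 90
  y=3 (N3, w=50) cum 140
  y=6 (N2, w=120) cum 260
  y=8 (N1, w=75) cum 335
  y=13 (N7, w=250) cum 585  ← median
  y=17 (N5, w=80) cum 665
  y=18 (N6, w=30) cum 695
  y=25 (N8, w=120) cum 815
⇒ y* = 13

(2, 13)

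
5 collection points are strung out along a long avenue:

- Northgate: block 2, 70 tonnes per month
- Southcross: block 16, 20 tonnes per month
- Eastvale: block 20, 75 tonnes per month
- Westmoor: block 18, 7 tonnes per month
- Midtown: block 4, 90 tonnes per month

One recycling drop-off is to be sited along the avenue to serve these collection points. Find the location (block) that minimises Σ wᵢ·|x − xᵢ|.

x = 4

For a sum of weighted absolute distances on a line, the optimum is the weighted median (not the mean). Total weight W = 262; half-weight = 131.
Sort by position and accumulate weight:
  block 2 (Northgate, w=70) → cum 70
  block 4 (Midtown, w=90) → cum 160  ≥ 131 → median here
  block 16 (Southcross, w=20) → cum 180
  block 18 (Westmoor, w=7) → cum 187
  block 20 (Eastvale, w=75) → cum 262
Optimal location: block 4.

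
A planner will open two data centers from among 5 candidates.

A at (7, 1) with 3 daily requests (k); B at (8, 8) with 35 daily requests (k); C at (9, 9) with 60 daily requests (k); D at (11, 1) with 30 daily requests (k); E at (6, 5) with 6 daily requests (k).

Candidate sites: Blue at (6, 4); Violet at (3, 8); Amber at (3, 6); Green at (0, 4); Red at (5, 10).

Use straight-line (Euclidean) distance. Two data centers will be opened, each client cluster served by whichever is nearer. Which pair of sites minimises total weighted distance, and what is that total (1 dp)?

{Blue, Red}, total 564.0

Evaluate every pair (each demand assigned to the nearer of the two):
  {Blue, Red}: total = 564.0
  {Amber, Red}: total = 694.8
  {Blue, Violet}: total = 696.8
  {Blue, Amber}: total = 696.8
  {Blue, Green}: total = 696.8
  {Violet, Red}: total = 742.1
  {Green, Red}: total = 751.5
  {Violet, Amber}: total = 861.2
  {Violet, Green}: total = 907.2
  {Amber, Green}: total = 912.2
Best pair: {Blue, Red} with total 564.0.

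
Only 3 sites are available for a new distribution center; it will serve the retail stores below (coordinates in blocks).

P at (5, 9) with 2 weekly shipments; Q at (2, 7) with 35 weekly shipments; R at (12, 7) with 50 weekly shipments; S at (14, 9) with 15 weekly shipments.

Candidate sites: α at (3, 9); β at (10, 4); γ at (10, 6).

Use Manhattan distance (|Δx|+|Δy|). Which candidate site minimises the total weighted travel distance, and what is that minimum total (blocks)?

Total weighted distance at each candidate:
  α (3, 9): total = 824
  β (10, 4): total = 790
  γ (10, 6): total = 586
Minimum is at γ with total 586 blocks.

γ, total 586 blocks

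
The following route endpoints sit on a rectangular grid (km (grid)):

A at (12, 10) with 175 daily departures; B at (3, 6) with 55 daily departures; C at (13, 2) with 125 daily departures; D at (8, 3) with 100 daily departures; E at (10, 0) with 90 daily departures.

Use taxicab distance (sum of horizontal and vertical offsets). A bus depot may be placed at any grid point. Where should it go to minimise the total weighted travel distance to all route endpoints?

(12, 3)

Manhattan distance separates: Σwᵢ(|x−xᵢ|+|y−yᵢ|) = Σwᵢ|x−xᵢ| + Σwᵢ|y−yᵢ|, so x and y are optimised independently as 1-D weighted medians.
Total weight W = 545; half = 272.5.
x-coordinate, sorted with cumulative weight:
  x=3 (B, w=55) cum 55
  x=8 (D, w=100) cum 155
  x=10 (E, w=90) cum 245
  x=12 (A, w=175) cum 420  ← median
  x=13 (C, w=125) cum 545
⇒ x* = 12
y-coordinate, sorted with cumulative weight:
  y=0 (E, w=90) cum 90
  y=2 (C, w=125) cum 215
  y=3 (D, w=100) cum 315  ← median
  y=6 (B, w=55) cum 370
  y=10 (A, w=175) cum 545
⇒ y* = 3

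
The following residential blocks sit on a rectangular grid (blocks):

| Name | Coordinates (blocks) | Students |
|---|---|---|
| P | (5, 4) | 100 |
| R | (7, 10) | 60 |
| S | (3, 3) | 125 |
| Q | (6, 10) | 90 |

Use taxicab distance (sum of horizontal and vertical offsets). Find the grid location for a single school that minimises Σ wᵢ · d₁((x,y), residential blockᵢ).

(5, 4)

Manhattan distance separates: Σwᵢ(|x−xᵢ|+|y−yᵢ|) = Σwᵢ|x−xᵢ| + Σwᵢ|y−yᵢ|, so x and y are optimised independently as 1-D weighted medians.
Total weight W = 375; half = 187.5.
x-coordinate, sorted with cumulative weight:
  x=3 (S, w=125) cum 125
  x=5 (P, w=100) cum 225  ← median
  x=6 (Q, w=90) cum 315
  x=7 (R, w=60) cum 375
⇒ x* = 5
y-coordinate, sorted with cumulative weight:
  y=3 (S, w=125) cum 125
  y=4 (P, w=100) cum 225  ← median
  y=10 (R, w=60) cum 285
  y=10 (Q, w=90) cum 375
⇒ y* = 4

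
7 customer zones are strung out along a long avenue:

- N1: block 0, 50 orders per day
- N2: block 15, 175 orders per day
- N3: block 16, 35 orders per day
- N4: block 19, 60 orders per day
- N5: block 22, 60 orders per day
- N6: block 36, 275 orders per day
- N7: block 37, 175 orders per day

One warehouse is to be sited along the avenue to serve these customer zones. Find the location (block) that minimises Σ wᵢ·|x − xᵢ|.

For a sum of weighted absolute distances on a line, the optimum is the weighted median (not the mean). Total weight W = 830; half-weight = 415.
Sort by position and accumulate weight:
  block 0 (N1, w=50) → cum 50
  block 15 (N2, w=175) → cum 225
  block 16 (N3, w=35) → cum 260
  block 19 (N4, w=60) → cum 320
  block 22 (N5, w=60) → cum 380
  block 36 (N6, w=275) → cum 655  ≥ 415 → median here
  block 37 (N7, w=175) → cum 830
Optimal location: block 36.

x = 36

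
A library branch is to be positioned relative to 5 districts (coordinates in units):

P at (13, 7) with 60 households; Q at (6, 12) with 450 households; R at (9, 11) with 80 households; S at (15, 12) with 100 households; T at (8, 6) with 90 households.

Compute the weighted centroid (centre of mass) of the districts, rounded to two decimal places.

(8.23, 10.82)

The minimiser of Σwᵢ‖p−pᵢ‖² is the weighted centroid p* = (Σwᵢpᵢ)/(Σwᵢ).
Σwᵢ = 780.
Σwᵢxᵢ = 60·13 + 450·6 + 80·9 + 100·15 + 90·8 = 6420.
Σwᵢyᵢ = 60·7 + 450·12 + 80·11 + 100·12 + 90·6 = 8440.
x* = 6420/780 = 8.23, y* = 8440/780 = 10.82.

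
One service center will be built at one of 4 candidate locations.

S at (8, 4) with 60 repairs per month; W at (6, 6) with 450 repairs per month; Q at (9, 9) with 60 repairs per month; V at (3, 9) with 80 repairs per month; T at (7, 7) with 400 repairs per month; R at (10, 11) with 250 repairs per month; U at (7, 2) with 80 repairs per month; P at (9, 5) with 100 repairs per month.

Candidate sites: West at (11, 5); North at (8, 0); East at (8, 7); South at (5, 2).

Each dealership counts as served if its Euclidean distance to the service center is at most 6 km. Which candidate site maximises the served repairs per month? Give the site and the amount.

Coverage radius r = 6 km; a point is covered iff (Δx)²+(Δy)² ≤ 6² = 36.
  West (11, 5): covers {S, W, Q, T, U, P} → 1150
  North (8, 0): covers {S, U, P} → 240
  East (8, 7): covers {S, W, Q, V, T, R, U, P} → 1480
  South (5, 2): covers {S, W, T, U, P} → 1090
Maximum coverage at East: 1480 repairs per month.

East, covering 1480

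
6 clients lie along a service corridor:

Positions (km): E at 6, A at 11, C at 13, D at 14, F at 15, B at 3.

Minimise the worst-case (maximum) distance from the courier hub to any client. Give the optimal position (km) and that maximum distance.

The 1-center on a line is the midpoint of the two extreme points: leftmost at 3, rightmost at 15.
Optimal location = (3 + 15)/2 = 9; maximum distance = (15 − 3)/2 = 6.

location 9, max distance 6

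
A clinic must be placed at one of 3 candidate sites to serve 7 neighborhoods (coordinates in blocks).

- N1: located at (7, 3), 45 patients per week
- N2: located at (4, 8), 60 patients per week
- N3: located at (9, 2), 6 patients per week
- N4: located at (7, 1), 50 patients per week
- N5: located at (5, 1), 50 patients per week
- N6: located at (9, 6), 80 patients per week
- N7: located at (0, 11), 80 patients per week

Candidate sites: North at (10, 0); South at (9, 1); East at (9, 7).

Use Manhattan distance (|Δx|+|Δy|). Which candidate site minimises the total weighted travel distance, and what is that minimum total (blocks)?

Total weighted distance at each candidate:
  North (10, 0): total = 3868
  South (9, 1): total = 3126
  East (9, 7): total = 2680
Minimum is at East with total 2680 blocks.

East, total 2680 blocks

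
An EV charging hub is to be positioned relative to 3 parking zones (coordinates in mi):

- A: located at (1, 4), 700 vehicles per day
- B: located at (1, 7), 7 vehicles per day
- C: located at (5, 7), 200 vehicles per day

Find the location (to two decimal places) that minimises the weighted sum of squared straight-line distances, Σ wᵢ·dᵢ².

The minimiser of Σwᵢ‖p−pᵢ‖² is the weighted centroid p* = (Σwᵢpᵢ)/(Σwᵢ).
Σwᵢ = 907.
Σwᵢxᵢ = 700·1 + 7·1 + 200·5 = 1707.
Σwᵢyᵢ = 700·4 + 7·7 + 200·7 = 4249.
x* = 1707/907 = 1.88, y* = 4249/907 = 4.68.

(1.88, 4.68)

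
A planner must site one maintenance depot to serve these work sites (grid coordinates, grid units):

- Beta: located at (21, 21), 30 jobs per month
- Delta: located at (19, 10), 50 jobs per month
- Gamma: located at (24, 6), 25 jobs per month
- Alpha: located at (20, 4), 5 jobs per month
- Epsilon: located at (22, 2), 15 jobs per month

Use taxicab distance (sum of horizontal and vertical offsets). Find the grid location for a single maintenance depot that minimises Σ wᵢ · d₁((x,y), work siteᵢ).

(21, 10)

Manhattan distance separates: Σwᵢ(|x−xᵢ|+|y−yᵢ|) = Σwᵢ|x−xᵢ| + Σwᵢ|y−yᵢ|, so x and y are optimised independently as 1-D weighted medians.
Total weight W = 125; half = 62.5.
x-coordinate, sorted with cumulative weight:
  x=19 (Delta, w=50) cum 50
  x=20 (Alpha, w=5) cum 55
  x=21 (Beta, w=30) cum 85  ← median
  x=22 (Epsilon, w=15) cum 100
  x=24 (Gamma, w=25) cum 125
⇒ x* = 21
y-coordinate, sorted with cumulative weight:
  y=2 (Epsilon, w=15) cum 15
  y=4 (Alpha, w=5) cum 20
  y=6 (Gamma, w=25) cum 45
  y=10 (Delta, w=50) cum 95  ← median
  y=21 (Beta, w=30) cum 125
⇒ y* = 10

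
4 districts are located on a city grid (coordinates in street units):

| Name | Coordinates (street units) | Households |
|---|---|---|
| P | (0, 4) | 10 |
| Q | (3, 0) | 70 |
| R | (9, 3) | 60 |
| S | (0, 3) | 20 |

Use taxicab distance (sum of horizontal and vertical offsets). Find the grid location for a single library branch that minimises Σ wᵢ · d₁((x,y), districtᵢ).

(3, 3)

Manhattan distance separates: Σwᵢ(|x−xᵢ|+|y−yᵢ|) = Σwᵢ|x−xᵢ| + Σwᵢ|y−yᵢ|, so x and y are optimised independently as 1-D weighted medians.
Total weight W = 160; half = 80.
x-coordinate, sorted with cumulative weight:
  x=0 (P, w=10) cum 10
  x=0 (S, w=20) cum 30
  x=3 (Q, w=70) cum 100  ← median
  x=9 (R, w=60) cum 160
⇒ x* = 3
y-coordinate, sorted with cumulative weight:
  y=0 (Q, w=70) cum 70
  y=3 (R, w=60) cum 130  ← median
  y=3 (S, w=20) cum 150
  y=4 (P, w=10) cum 160
⇒ y* = 3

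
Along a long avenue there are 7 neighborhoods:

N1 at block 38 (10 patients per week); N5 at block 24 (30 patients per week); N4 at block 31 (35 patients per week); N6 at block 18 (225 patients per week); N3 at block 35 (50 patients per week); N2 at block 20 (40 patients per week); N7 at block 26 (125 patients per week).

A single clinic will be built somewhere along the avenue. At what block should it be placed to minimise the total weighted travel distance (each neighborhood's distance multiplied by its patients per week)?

For a sum of weighted absolute distances on a line, the optimum is the weighted median (not the mean). Total weight W = 515; half-weight = 257.5.
Sort by position and accumulate weight:
  block 18 (N6, w=225) → cum 225
  block 20 (N2, w=40) → cum 265  ≥ 257.5 → median here
  block 24 (N5, w=30) → cum 295
  block 26 (N7, w=125) → cum 420
  block 31 (N4, w=35) → cum 455
  block 35 (N3, w=50) → cum 505
  block 38 (N1, w=10) → cum 515
Optimal location: block 20.

x = 20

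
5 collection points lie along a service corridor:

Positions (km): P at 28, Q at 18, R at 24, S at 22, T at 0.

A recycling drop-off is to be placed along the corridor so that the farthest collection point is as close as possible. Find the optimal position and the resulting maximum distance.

The 1-center on a line is the midpoint of the two extreme points: leftmost at 0, rightmost at 28.
Optimal location = (0 + 28)/2 = 14; maximum distance = (28 − 0)/2 = 14.

location 14, max distance 14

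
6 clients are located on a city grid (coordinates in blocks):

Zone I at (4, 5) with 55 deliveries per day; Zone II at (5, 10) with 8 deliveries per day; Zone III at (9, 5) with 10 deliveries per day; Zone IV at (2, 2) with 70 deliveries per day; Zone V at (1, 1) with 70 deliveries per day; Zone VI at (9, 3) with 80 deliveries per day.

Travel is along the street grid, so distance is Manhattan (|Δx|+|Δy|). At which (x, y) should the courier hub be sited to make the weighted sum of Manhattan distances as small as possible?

Manhattan distance separates: Σwᵢ(|x−xᵢ|+|y−yᵢ|) = Σwᵢ|x−xᵢ| + Σwᵢ|y−yᵢ|, so x and y are optimised independently as 1-D weighted medians.
Total weight W = 293; half = 146.5.
x-coordinate, sorted with cumulative weight:
  x=1 (Zone V, w=70) cum 70
  x=2 (Zone IV, w=70) cum 140
  x=4 (Zone I, w=55) cum 195  ← median
  x=5 (Zone II, w=8) cum 203
  x=9 (Zone III, w=10) cum 213
  x=9 (Zone VI, w=80) cum 293
⇒ x* = 4
y-coordinate, sorted with cumulative weight:
  y=1 (Zone V, w=70) cum 70
  y=2 (Zone IV, w=70) cum 140
  y=3 (Zone VI, w=80) cum 220  ← median
  y=5 (Zone I, w=55) cum 275
  y=5 (Zone III, w=10) cum 285
  y=10 (Zone II, w=8) cum 293
⇒ y* = 3

(4, 3)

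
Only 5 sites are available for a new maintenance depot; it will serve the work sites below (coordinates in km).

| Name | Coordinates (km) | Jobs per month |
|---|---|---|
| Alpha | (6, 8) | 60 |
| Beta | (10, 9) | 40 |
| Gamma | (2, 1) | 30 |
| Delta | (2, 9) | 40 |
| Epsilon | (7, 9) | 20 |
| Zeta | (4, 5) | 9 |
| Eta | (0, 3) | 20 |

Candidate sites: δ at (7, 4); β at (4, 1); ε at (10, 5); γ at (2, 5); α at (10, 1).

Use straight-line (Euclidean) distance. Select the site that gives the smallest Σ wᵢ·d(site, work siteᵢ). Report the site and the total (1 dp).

Total weighted distance at each candidate:
  δ (7, 4): total = 1208.3
  β (4, 1): total = 1523.0
  ε (10, 5): total = 1444.1
  γ (2, 5): total = 1140.4
  α (10, 1): total = 1936.0
Minimum is at γ with total 1140.4 km.

γ, total 1140.4 km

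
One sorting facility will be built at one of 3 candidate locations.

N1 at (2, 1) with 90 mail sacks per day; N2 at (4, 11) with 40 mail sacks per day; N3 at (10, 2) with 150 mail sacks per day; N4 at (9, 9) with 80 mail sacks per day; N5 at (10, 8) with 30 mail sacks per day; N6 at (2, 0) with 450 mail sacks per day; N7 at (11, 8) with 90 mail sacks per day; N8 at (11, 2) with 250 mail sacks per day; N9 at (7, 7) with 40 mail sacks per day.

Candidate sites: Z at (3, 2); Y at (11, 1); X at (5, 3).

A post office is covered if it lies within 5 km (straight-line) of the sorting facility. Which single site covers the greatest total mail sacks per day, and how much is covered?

Coverage radius r = 5 km; a point is covered iff (Δx)²+(Δy)² ≤ 5² = 25.
  Z (3, 2): covers {N1, N6} → 540
  Y (11, 1): covers {N3, N8} → 400
  X (5, 3): covers {N1, N6, N9} → 580
Maximum coverage at X: 580 mail sacks per day.

X, covering 580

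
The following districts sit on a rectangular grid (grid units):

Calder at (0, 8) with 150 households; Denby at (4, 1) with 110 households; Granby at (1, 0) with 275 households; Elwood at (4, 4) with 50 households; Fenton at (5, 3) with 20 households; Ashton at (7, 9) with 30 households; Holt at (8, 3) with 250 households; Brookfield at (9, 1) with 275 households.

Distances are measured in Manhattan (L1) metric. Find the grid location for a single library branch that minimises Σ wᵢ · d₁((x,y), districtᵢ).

(4, 1)

Manhattan distance separates: Σwᵢ(|x−xᵢ|+|y−yᵢ|) = Σwᵢ|x−xᵢ| + Σwᵢ|y−yᵢ|, so x and y are optimised independently as 1-D weighted medians.
Total weight W = 1160; half = 580.
x-coordinate, sorted with cumulative weight:
  x=0 (Calder, w=150) cum 150
  x=1 (Granby, w=275) cum 425
  x=4 (Denby, w=110) cum 535
  x=4 (Elwood, w=50) cum 585  ← median
  x=5 (Fenton, w=20) cum 605
  x=7 (Ashton, w=30) cum 635
  x=8 (Holt, w=250) cum 885
  x=9 (Brookfield, w=275) cum 1160
⇒ x* = 4
y-coordinate, sorted with cumulative weight:
  y=0 (Granby, w=275) cum 275
  y=1 (Denby, w=110) cum 385
  y=1 (Brookfield, w=275) cum 660  ← median
  y=3 (Fenton, w=20) cum 680
  y=3 (Holt, w=250) cum 930
  y=4 (Elwood, w=50) cum 980
  y=8 (Calder, w=150) cum 1130
  y=9 (Ashton, w=30) cum 1160
⇒ y* = 1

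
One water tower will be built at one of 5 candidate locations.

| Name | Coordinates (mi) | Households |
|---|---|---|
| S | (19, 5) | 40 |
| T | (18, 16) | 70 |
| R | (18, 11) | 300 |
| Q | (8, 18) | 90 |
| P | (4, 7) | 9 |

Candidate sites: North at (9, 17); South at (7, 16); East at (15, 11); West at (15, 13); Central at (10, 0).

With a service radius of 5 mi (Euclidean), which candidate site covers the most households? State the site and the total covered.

Coverage radius r = 5 mi; a point is covered iff (Δx)²+(Δy)² ≤ 5² = 25.
  North (9, 17): covers {Q} → 90
  South (7, 16): covers {Q} → 90
  East (15, 11): covers {R} → 300
  West (15, 13): covers {T, R} → 370
  Central (10, 0): covers {none} → 0
Maximum coverage at West: 370 households.

West, covering 370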